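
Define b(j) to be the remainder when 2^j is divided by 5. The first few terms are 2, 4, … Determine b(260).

1

Computing terms: b(1) = 2; b(2) = 4; b(3) = 3; b(4) = 1; b(5) = 2.
The sequence repeats with period 4.
So b(260) = b(1 + ((260-1) mod 4)) = b(4) = 1.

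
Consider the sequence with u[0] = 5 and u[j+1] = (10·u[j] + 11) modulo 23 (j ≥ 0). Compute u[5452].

We have u[0] = 5; u[1] = 15; u[2] = 0; u[3] = 11; u[4] = 6; u[5] = 2; u[6] = 8; u[7] = 22; u[8] = 1; u[9] = 21; u[10] = 14; u[11] = 13; u[12] = 3; u[13] = 18; u[14] = 7; u[15] = 12; u[16] = 16; u[17] = 10; u[18] = 19; u[19] = 17; u[20] = 20; u[21] = 4; u[22] = 5.
The sequence repeats with period 22.
So u[5452] = u[0 + ((5452-0) mod 22)] = u[18] = 19.

19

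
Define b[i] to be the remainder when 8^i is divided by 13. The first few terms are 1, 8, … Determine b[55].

5

Computing terms: b[0] = 1; b[1] = 8; b[2] = 12; b[3] = 5; b[4] = 1.
Since b[4] = b[0] = 1, the sequence is periodic with period 4.
So b[55] = b[0 + ((55-0) mod 4)] = b[3] = 5.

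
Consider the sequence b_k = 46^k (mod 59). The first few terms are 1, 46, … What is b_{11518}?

b_0 = 1; b_1 = 46; b_2 = 51; b_3 = 45; b_4 = 5; b_5 = 53; b_6 = 19; b_7 = 48; b_8 = 25; b_9 = 29; b_{10} = 36; b_{11} = 4; b_{12} = 7; b_{13} = 27; b_{14} = 3; b_{15} = 20; b_{16} = 35; b_{17} = 17; b_{18} = 15; b_{19} = 41; b_{20} = 57; b_{21} = 26; b_{22} = 16; b_{23} = 28; b_{24} = 49; b_{25} = 12; b_{26} = 21; b_{27} = 22; b_{28} = 9; b_{29} = 1.
Since b_{29} = b_0 = 1, the sequence is periodic with period 29.
So b_{11518} = b_{0 + ((11518-0) mod 29)} = b_5 = 53.

53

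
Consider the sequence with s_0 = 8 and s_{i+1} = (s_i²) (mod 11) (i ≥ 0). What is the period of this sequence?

4

Computing terms: s_0 = 8; s_1 = 9; s_2 = 4; s_3 = 5; s_4 = 3; s_5 = 9.
Since s_5 = s_1 = 9, the sequence is eventually periodic: after a pre-period of length 1 it cycles with period 4.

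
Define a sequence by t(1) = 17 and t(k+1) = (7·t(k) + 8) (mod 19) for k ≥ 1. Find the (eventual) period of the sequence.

3

Listing terms: t(1) = 17, t(2) = 13, t(3) = 4, t(4) = 17.
The sequence repeats with period 3.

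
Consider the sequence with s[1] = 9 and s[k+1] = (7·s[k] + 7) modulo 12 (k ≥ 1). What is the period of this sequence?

Computing terms: s[1] = 9,  s[2] = 10,  s[3] = 5,  s[4] = 6,  s[5] = 1,  s[6] = 2,  s[7] = 9.
The sequence repeats with period 6.

6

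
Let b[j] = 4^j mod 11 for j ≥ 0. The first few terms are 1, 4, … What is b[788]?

We have b[0] = 1, b[1] = 4, b[2] = 5, b[3] = 9, b[4] = 3, b[5] = 1.
Since b[5] = b[0] = 1, the sequence is periodic with period 5.
So b[788] = b[0 + ((788-0) mod 5)] = b[3] = 9.

9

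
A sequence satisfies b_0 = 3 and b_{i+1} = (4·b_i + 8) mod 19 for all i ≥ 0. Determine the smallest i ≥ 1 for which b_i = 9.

Listing terms: b_0 = 3,  b_1 = 1,  b_2 = 12,  b_3 = 18,  b_4 = 4,  b_5 = 5,  b_6 = 9,  b_7 = 6,  b_8 = 13,  b_9 = 3.
The sequence repeats with period 9.
The value 9 first appears (with i ≥ 1) at b_6.

6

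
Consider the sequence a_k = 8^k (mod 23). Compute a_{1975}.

We have a_0 = 1,  a_1 = 8,  a_2 = 18,  a_3 = 6,  a_4 = 2,  a_5 = 16,  a_6 = 13,  a_7 = 12,  a_8 = 4,  a_9 = 9,  a_{10} = 3,  a_{11} = 1.
Since a_{11} = a_0 = 1, the sequence is periodic with period 11.
(1975 - 0) mod 11 = 6, so a_{1975} = a_6 = 13.

13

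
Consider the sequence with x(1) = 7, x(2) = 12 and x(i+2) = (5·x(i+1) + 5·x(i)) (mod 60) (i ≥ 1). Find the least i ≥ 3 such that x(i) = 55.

We have x(1) = 7, x(2) = 12, x(3) = 35, x(4) = 55, x(5) = 30, x(6) = 5, x(7) = 55, x(8) = 0, x(9) = 35, x(10) = 55.
Since (x(9), x(10)) = (x(3), x(4)) = (35, 55) (two consecutive terms determine the rest), the sequence is eventually periodic: after a pre-period of length 2 it cycles with period 6.
The value 55 first appears (with i ≥ 3) at x(4).

4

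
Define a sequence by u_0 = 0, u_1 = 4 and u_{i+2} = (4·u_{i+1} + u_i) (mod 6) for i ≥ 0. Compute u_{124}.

Computing terms: u_0 = 0, u_1 = 4, u_2 = 4, u_3 = 2, u_4 = 0, u_5 = 2, u_6 = 2, u_7 = 4, u_8 = 0, u_9 = 4.
Since (u_8, u_9) = (u_0, u_1) = (0, 4) (two consecutive terms determine the rest), the sequence is periodic with period 8.
(124 - 0) mod 8 = 4, so u_{124} = u_4 = 0.

0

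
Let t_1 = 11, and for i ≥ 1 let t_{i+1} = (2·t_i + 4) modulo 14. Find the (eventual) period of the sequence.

Computing terms: t_1 = 11; t_2 = 12; t_3 = 0; t_4 = 4; t_5 = 12.
Since t_5 = t_2 = 12, the sequence is eventually periodic: after a pre-period of length 1 it cycles with period 3.

3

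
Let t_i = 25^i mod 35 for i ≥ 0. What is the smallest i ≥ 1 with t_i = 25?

1

Listing terms: t_0 = 1,  t_1 = 25,  t_2 = 30,  t_3 = 15,  t_4 = 25.
Since t_4 = t_1 = 25, the sequence is eventually periodic: after a pre-period of length 1 it cycles with period 3.
The value 25 first appears (with i ≥ 1) at t_1.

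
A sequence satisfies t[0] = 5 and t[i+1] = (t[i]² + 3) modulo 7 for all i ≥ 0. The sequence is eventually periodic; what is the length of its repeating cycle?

t[0] = 5, t[1] = 0, t[2] = 3, t[3] = 5.
Since t[3] = t[0] = 5, the sequence is periodic with period 3.

3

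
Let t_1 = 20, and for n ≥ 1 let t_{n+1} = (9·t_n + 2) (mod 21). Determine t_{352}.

20

Listing terms: t_1 = 20; t_2 = 14; t_3 = 2; t_4 = 20.
The sequence repeats with period 3.
So t_{352} = t_{1 + ((352-1) mod 3)} = t_1 = 20.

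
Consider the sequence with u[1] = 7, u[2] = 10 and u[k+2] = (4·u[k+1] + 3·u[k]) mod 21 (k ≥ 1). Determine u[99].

7

Listing terms: u[1] = 7,  u[2] = 10,  u[3] = 19,  u[4] = 1,  u[5] = 19,  u[6] = 16,  u[7] = 16,  u[8] = 7,  u[9] = 13,  u[10] = 10,  u[11] = 16,  u[12] = 10,  u[13] = 4,  u[14] = 4,  u[15] = 7,  u[16] = 19,  u[17] = 13,  u[18] = 4,  u[19] = 13,  u[20] = 1,  u[21] = 1,  u[22] = 7,  u[23] = 10.
The sequence repeats with period 21.
So u[99] = u[1 + ((99-1) mod 21)] = u[15] = 7.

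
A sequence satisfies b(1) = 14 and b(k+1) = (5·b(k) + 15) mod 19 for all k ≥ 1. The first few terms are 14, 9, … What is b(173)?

9

We have b(1) = 14, b(2) = 9, b(3) = 3, b(4) = 11, b(5) = 13, b(6) = 4, b(7) = 16, b(8) = 0, b(9) = 15, b(10) = 14.
The sequence repeats with period 9.
So b(173) = b(1 + ((173-1) mod 9)) = b(2) = 9.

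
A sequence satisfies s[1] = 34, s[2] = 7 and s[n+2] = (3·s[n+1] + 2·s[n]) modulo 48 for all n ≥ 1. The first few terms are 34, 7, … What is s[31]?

We have s[1] = 34,  s[2] = 7,  s[3] = 41,  s[4] = 41,  s[5] = 13,  s[6] = 25,  s[7] = 5,  s[8] = 17,  s[9] = 13,  s[10] = 25.
Since (s[9], s[10]) = (s[5], s[6]) = (13, 25) (two consecutive terms determine the rest), the sequence is eventually periodic: after a pre-period of length 4 it cycles with period 4.
For n ≥ 5, s[n] depends only on (n - 5) mod 4. (31 - 5) mod 4 = 2, so s[31] = s[7] = 5.

5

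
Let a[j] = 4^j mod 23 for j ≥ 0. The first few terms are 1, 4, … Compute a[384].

Computing terms: a[0] = 1; a[1] = 4; a[2] = 16; a[3] = 18; a[4] = 3; a[5] = 12; a[6] = 2; a[7] = 8; a[8] = 9; a[9] = 13; a[10] = 6; a[11] = 1.
The sequence repeats with period 11.
So a[384] = a[0 + ((384-0) mod 11)] = a[10] = 6.

6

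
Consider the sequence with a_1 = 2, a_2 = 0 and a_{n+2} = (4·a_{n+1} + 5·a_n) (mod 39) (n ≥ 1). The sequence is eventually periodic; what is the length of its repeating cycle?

We have a_1 = 2, a_2 = 0, a_3 = 10, a_4 = 1, a_5 = 15, a_6 = 26, a_7 = 23, a_8 = 27, a_9 = 28, a_{10} = 13, a_{11} = 36, a_{12} = 14, a_{13} = 2, a_{14} = 0.
Since (a_{13}, a_{14}) = (a_1, a_2) = (2, 0) (two consecutive terms determine the rest), the sequence is periodic with period 12.

12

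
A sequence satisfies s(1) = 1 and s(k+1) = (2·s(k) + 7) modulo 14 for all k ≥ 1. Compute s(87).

Listing terms: s(1) = 1; s(2) = 9; s(3) = 11; s(4) = 1.
Since s(4) = s(1) = 1, the sequence is periodic with period 3.
(87 - 1) mod 3 = 2, so s(87) = s(3) = 11.

11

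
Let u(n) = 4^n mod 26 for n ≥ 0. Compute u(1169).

10

u(0) = 1; u(1) = 4; u(2) = 16; u(3) = 12; u(4) = 22; u(5) = 10; u(6) = 14; u(7) = 4.
Since u(7) = u(1) = 4, the sequence is eventually periodic: after a pre-period of length 1 it cycles with period 6.
For n ≥ 1, u(n) depends only on (n - 1) mod 6. (1169 - 1) mod 6 = 4, so u(1169) = u(5) = 10.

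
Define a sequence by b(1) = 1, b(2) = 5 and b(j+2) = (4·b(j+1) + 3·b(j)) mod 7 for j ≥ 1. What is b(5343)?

b(1) = 1,  b(2) = 5,  b(3) = 2,  b(4) = 2,  b(5) = 0,  b(6) = 6,  b(7) = 3,  b(8) = 2,  b(9) = 3,  b(10) = 4,  b(11) = 4,  b(12) = 0,  b(13) = 5,  b(14) = 6,  b(15) = 4,  b(16) = 6,  b(17) = 1,  b(18) = 1,  b(19) = 0,  b(20) = 3,  b(21) = 5,  b(22) = 1,  b(23) = 5.
The sequence repeats with period 21.
(5343 - 1) mod 21 = 8, so b(5343) = b(9) = 3.

3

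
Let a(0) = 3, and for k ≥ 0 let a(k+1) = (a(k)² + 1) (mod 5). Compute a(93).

Computing terms: a(0) = 3,  a(1) = 0,  a(2) = 1,  a(3) = 2,  a(4) = 0.
Since a(4) = a(1) = 0, the sequence is eventually periodic: after a pre-period of length 1 it cycles with period 3.
For k ≥ 1, a(k) depends only on (k - 1) mod 3. (93 - 1) mod 3 = 2, so a(93) = a(3) = 2.

2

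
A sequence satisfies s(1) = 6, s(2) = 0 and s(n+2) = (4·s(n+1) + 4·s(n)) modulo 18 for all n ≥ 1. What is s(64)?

Listing terms: s(1) = 6; s(2) = 0; s(3) = 6; s(4) = 6; s(5) = 12; s(6) = 0; s(7) = 12; s(8) = 12; s(9) = 6; s(10) = 0.
Since (s(9), s(10)) = (s(1), s(2)) = (6, 0) (two consecutive terms determine the rest), the sequence is periodic with period 8.
So s(64) = s(1 + ((64-1) mod 8)) = s(8) = 12.

12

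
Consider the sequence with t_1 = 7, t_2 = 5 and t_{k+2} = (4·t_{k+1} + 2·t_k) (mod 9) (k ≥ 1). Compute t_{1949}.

4

Computing terms: t_1 = 7, t_2 = 5, t_3 = 7, t_4 = 2, t_5 = 4, t_6 = 2, t_7 = 7, t_8 = 5.
The sequence repeats with period 6.
(1949 - 1) mod 6 = 4, so t_{1949} = t_5 = 4.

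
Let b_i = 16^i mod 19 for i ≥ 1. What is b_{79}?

17

Listing terms: b_1 = 16; b_2 = 9; b_3 = 11; b_4 = 5; b_5 = 4; b_6 = 7; b_7 = 17; b_8 = 6; b_9 = 1; b_{10} = 16.
The sequence repeats with period 9.
So b_{79} = b_{1 + ((79-1) mod 9)} = b_7 = 17.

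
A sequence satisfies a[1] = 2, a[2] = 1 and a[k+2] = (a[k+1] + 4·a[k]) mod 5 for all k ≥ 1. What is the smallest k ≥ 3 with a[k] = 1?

Computing terms: a[1] = 2; a[2] = 1; a[3] = 4; a[4] = 3; a[5] = 4; a[6] = 1; a[7] = 2; a[8] = 1.
The sequence repeats with period 6.
The value 1 first appears (with k ≥ 3) at a[6].

6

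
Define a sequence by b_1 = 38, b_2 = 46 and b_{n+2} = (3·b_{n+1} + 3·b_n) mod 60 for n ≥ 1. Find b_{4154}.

6

We have b_1 = 38, b_2 = 46, b_3 = 12, b_4 = 54, b_5 = 18, b_6 = 36, b_7 = 42, b_8 = 54, b_9 = 48, b_{10} = 6, b_{11} = 42, b_{12} = 24, b_{13} = 18, b_{14} = 6, b_{15} = 12, b_{16} = 54.
Since (b_{15}, b_{16}) = (b_3, b_4) = (12, 54) (two consecutive terms determine the rest), the sequence is eventually periodic: after a pre-period of length 2 it cycles with period 12.
For n ≥ 3, b_n depends only on (n - 3) mod 12. (4154 - 3) mod 12 = 11, so b_{4154} = b_{14} = 6.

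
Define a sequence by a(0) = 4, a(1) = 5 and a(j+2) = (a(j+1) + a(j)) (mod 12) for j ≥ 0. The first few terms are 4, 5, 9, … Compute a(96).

a(0) = 4,  a(1) = 5,  a(2) = 9,  a(3) = 2,  a(4) = 11,  a(5) = 1,  a(6) = 0,  a(7) = 1,  a(8) = 1,  a(9) = 2,  a(10) = 3,  a(11) = 5,  a(12) = 8,  a(13) = 1,  a(14) = 9,  a(15) = 10,  a(16) = 7,  a(17) = 5,  a(18) = 0,  a(19) = 5,  a(20) = 5,  a(21) = 10,  a(22) = 3,  a(23) = 1,  a(24) = 4,  a(25) = 5.
The sequence repeats with period 24.
(96 - 0) mod 24 = 0, so a(96) = a(0) = 4.

4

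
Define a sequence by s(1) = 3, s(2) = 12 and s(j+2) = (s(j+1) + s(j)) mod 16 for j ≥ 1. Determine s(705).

3

s(1) = 3,  s(2) = 12,  s(3) = 15,  s(4) = 11,  s(5) = 10,  s(6) = 5,  s(7) = 15,  s(8) = 4,  s(9) = 3,  s(10) = 7,  s(11) = 10,  s(12) = 1,  s(13) = 11,  s(14) = 12,  s(15) = 7,  s(16) = 3,  s(17) = 10,  s(18) = 13,  s(19) = 7,  s(20) = 4,  s(21) = 11,  s(22) = 15,  s(23) = 10,  s(24) = 9,  s(25) = 3,  s(26) = 12.
Since (s(25), s(26)) = (s(1), s(2)) = (3, 12) (two consecutive terms determine the rest), the sequence is periodic with period 24.
So s(705) = s(1 + ((705-1) mod 24)) = s(9) = 3.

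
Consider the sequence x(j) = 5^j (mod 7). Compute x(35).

3

Listing terms: x(1) = 5; x(2) = 4; x(3) = 6; x(4) = 2; x(5) = 3; x(6) = 1; x(7) = 5.
Since x(7) = x(1) = 5, the sequence is periodic with period 6.
So x(35) = x(1 + ((35-1) mod 6)) = x(5) = 3.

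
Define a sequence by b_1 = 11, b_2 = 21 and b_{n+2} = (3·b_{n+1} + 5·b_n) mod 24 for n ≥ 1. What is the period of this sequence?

12

Computing terms: b_1 = 11,  b_2 = 21,  b_3 = 22,  b_4 = 3,  b_5 = 23,  b_6 = 12,  b_7 = 7,  b_8 = 9,  b_9 = 14,  b_{10} = 15,  b_{11} = 19,  b_{12} = 12,  b_{13} = 11,  b_{14} = 21.
Since (b_{13}, b_{14}) = (b_1, b_2) = (11, 21) (two consecutive terms determine the rest), the sequence is periodic with period 12.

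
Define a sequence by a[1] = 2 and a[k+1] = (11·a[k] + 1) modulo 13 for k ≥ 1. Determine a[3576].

Listing terms: a[1] = 2, a[2] = 10, a[3] = 7, a[4] = 0, a[5] = 1, a[6] = 12, a[7] = 3, a[8] = 8, a[9] = 11, a[10] = 5, a[11] = 4, a[12] = 6, a[13] = 2.
The sequence repeats with period 12.
So a[3576] = a[1 + ((3576-1) mod 12)] = a[12] = 6.

6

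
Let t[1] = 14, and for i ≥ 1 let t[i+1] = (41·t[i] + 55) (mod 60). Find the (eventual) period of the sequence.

4

Listing terms: t[1] = 14; t[2] = 29; t[3] = 44; t[4] = 59; t[5] = 14.
Since t[5] = t[1] = 14, the sequence is periodic with period 4.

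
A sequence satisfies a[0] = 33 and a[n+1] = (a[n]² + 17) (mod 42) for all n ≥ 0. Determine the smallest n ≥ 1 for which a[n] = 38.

Computing terms: a[0] = 33,  a[1] = 14,  a[2] = 3,  a[3] = 26,  a[4] = 21,  a[5] = 38,  a[6] = 33.
The sequence repeats with period 6.
The value 38 first appears (with n ≥ 1) at a[5].

5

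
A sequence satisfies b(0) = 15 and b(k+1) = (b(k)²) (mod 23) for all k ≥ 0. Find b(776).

We have b(0) = 15; b(1) = 18; b(2) = 2; b(3) = 4; b(4) = 16; b(5) = 3; b(6) = 9; b(7) = 12; b(8) = 6; b(9) = 13; b(10) = 8; b(11) = 18.
Since b(11) = b(1) = 18, the sequence is eventually periodic: after a pre-period of length 1 it cycles with period 10.
For k ≥ 1, b(k) depends only on (k - 1) mod 10. (776 - 1) mod 10 = 5, so b(776) = b(6) = 9.

9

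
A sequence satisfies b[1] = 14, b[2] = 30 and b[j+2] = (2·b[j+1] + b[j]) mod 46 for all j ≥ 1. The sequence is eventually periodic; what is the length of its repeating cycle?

22

We have b[1] = 14,  b[2] = 30,  b[3] = 28,  b[4] = 40,  b[5] = 16,  b[6] = 26,  b[7] = 22,  b[8] = 24,  b[9] = 24,  b[10] = 26,  b[11] = 30,  b[12] = 40,  b[13] = 18,  b[14] = 30,  b[15] = 32,  b[16] = 2,  b[17] = 36,  b[18] = 28,  b[19] = 0,  b[20] = 28,  b[21] = 10,  b[22] = 2,  b[23] = 14,  b[24] = 30.
Since (b[23], b[24]) = (b[1], b[2]) = (14, 30) (two consecutive terms determine the rest), the sequence is periodic with period 22.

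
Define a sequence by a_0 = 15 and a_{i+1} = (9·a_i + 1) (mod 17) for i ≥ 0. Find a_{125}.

4

Computing terms: a_0 = 15; a_1 = 0; a_2 = 1; a_3 = 10; a_4 = 6; a_5 = 4; a_6 = 3; a_7 = 11; a_8 = 15.
The sequence repeats with period 8.
So a_{125} = a_{0 + ((125-0) mod 8)} = a_5 = 4.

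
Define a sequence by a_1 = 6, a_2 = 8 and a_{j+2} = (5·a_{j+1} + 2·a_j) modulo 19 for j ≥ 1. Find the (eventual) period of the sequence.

45

Listing terms: a_1 = 6; a_2 = 8; a_3 = 14; a_4 = 10; a_5 = 2; a_6 = 11; a_7 = 2; a_8 = 13; a_9 = 12; a_{10} = 10; a_{11} = 17; a_{12} = 10; a_{13} = 8; a_{14} = 3; a_{15} = 12; a_{16} = 9; a_{17} = 12; a_{18} = 2; a_{19} = 15; a_{20} = 3; a_{21} = 7; a_{22} = 3; a_{23} = 10; a_{24} = 18; a_{25} = 15; a_{26} = 16; a_{27} = 15; a_{28} = 12; a_{29} = 14; a_{30} = 18; a_{31} = 4; a_{32} = 18; a_{33} = 3; a_{34} = 13; a_{35} = 14; a_{36} = 1; a_{37} = 14; a_{38} = 15; a_{39} = 8; a_{40} = 13; a_{41} = 5; a_{42} = 13; a_{43} = 18; a_{44} = 2; a_{45} = 8; a_{46} = 6; a_{47} = 8.
The sequence repeats with period 45.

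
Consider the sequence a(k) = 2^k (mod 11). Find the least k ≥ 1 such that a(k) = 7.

7

Computing terms: a(0) = 1,  a(1) = 2,  a(2) = 4,  a(3) = 8,  a(4) = 5,  a(5) = 10,  a(6) = 9,  a(7) = 7,  a(8) = 3,  a(9) = 6,  a(10) = 1.
Since a(10) = a(0) = 1, the sequence is periodic with period 10.
The value 7 first appears (with k ≥ 1) at a(7).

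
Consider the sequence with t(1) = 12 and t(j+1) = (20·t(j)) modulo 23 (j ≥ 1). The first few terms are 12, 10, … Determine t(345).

2

Listing terms: t(1) = 12,  t(2) = 10,  t(3) = 16,  t(4) = 21,  t(5) = 6,  t(6) = 5,  t(7) = 8,  t(8) = 22,  t(9) = 3,  t(10) = 14,  t(11) = 4,  t(12) = 11,  t(13) = 13,  t(14) = 7,  t(15) = 2,  t(16) = 17,  t(17) = 18,  t(18) = 15,  t(19) = 1,  t(20) = 20,  t(21) = 9,  t(22) = 19,  t(23) = 12.
The sequence repeats with period 22.
So t(345) = t(1 + ((345-1) mod 22)) = t(15) = 2.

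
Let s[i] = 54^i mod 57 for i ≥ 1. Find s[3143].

s[1] = 54, s[2] = 9, s[3] = 30, s[4] = 24, s[5] = 42, s[6] = 45, s[7] = 36, s[8] = 6, s[9] = 39, s[10] = 54.
Since s[10] = s[1] = 54, the sequence is periodic with period 9.
So s[3143] = s[1 + ((3143-1) mod 9)] = s[2] = 9.

9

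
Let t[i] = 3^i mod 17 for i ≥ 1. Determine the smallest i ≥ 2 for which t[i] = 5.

5

t[1] = 3; t[2] = 9; t[3] = 10; t[4] = 13; t[5] = 5; t[6] = 15; t[7] = 11; t[8] = 16; t[9] = 14; t[10] = 8; t[11] = 7; t[12] = 4; t[13] = 12; t[14] = 2; t[15] = 6; t[16] = 1; t[17] = 3.
The sequence repeats with period 16.
The value 5 first appears (with i ≥ 2) at t[5].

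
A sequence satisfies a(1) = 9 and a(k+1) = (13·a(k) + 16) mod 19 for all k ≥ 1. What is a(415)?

9

Listing terms: a(1) = 9,  a(2) = 0,  a(3) = 16,  a(4) = 15,  a(5) = 2,  a(6) = 4,  a(7) = 11,  a(8) = 7,  a(9) = 12,  a(10) = 1,  a(11) = 10,  a(12) = 13,  a(13) = 14,  a(14) = 8,  a(15) = 6,  a(16) = 18,  a(17) = 3,  a(18) = 17,  a(19) = 9.
Since a(19) = a(1) = 9, the sequence is periodic with period 18.
(415 - 1) mod 18 = 0, so a(415) = a(1) = 9.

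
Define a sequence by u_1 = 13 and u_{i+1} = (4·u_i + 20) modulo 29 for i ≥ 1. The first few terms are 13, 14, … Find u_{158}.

5

u_1 = 13; u_2 = 14; u_3 = 18; u_4 = 5; u_5 = 11; u_6 = 6; u_7 = 15; u_8 = 22; u_9 = 21; u_{10} = 17; u_{11} = 1; u_{12} = 24; u_{13} = 0; u_{14} = 20; u_{15} = 13.
The sequence repeats with period 14.
(158 - 1) mod 14 = 3, so u_{158} = u_4 = 5.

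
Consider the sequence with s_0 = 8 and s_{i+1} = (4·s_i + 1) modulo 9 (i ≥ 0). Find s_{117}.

8

We have s_0 = 8,  s_1 = 6,  s_2 = 7,  s_3 = 2,  s_4 = 0,  s_5 = 1,  s_6 = 5,  s_7 = 3,  s_8 = 4,  s_9 = 8.
The sequence repeats with period 9.
(117 - 0) mod 9 = 0, so s_{117} = s_0 = 8.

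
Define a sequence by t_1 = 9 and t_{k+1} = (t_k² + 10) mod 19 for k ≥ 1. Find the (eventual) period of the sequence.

We have t_1 = 9, t_2 = 15, t_3 = 7, t_4 = 2, t_5 = 14, t_6 = 16, t_7 = 0, t_8 = 10, t_9 = 15.
Since t_9 = t_2 = 15, the sequence is eventually periodic: after a pre-period of length 1 it cycles with period 7.

7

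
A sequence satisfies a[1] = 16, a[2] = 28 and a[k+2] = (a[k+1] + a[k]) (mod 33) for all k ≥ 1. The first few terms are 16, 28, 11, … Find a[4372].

6

Computing terms: a[1] = 16; a[2] = 28; a[3] = 11; a[4] = 6; a[5] = 17; a[6] = 23; a[7] = 7; a[8] = 30; a[9] = 4; a[10] = 1; a[11] = 5; a[12] = 6; a[13] = 11; a[14] = 17; a[15] = 28; a[16] = 12; a[17] = 7; a[18] = 19; a[19] = 26; a[20] = 12; a[21] = 5; a[22] = 17; a[23] = 22; a[24] = 6; a[25] = 28; a[26] = 1; a[27] = 29; a[28] = 30; a[29] = 26; a[30] = 23; a[31] = 16; a[32] = 6; a[33] = 22; a[34] = 28; a[35] = 17; a[36] = 12; a[37] = 29; a[38] = 8; a[39] = 4; a[40] = 12; a[41] = 16; a[42] = 28.
Since (a[41], a[42]) = (a[1], a[2]) = (16, 28) (two consecutive terms determine the rest), the sequence is periodic with period 40.
(4372 - 1) mod 40 = 11, so a[4372] = a[12] = 6.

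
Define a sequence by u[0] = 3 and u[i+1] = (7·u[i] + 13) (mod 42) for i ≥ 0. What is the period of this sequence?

u[0] = 3; u[1] = 34; u[2] = 41; u[3] = 6; u[4] = 13; u[5] = 20; u[6] = 27; u[7] = 34.
Since u[7] = u[1] = 34, the sequence is eventually periodic: after a pre-period of length 1 it cycles with period 6.

6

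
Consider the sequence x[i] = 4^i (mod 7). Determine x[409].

x[0] = 1, x[1] = 4, x[2] = 2, x[3] = 1.
The sequence repeats with period 3.
So x[409] = x[0 + ((409-0) mod 3)] = x[1] = 4.

4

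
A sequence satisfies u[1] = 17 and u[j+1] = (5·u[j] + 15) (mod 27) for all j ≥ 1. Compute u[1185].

Listing terms: u[1] = 17; u[2] = 19; u[3] = 2; u[4] = 25; u[5] = 5; u[6] = 13; u[7] = 26; u[8] = 10; u[9] = 11; u[10] = 16; u[11] = 14; u[12] = 4; u[13] = 8; u[14] = 1; u[15] = 20; u[16] = 7; u[17] = 23; u[18] = 22; u[19] = 17.
Since u[19] = u[1] = 17, the sequence is periodic with period 18.
So u[1185] = u[1 + ((1185-1) mod 18)] = u[15] = 20.

20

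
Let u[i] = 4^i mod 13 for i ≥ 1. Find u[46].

Computing terms: u[1] = 4; u[2] = 3; u[3] = 12; u[4] = 9; u[5] = 10; u[6] = 1; u[7] = 4.
Since u[7] = u[1] = 4, the sequence is periodic with period 6.
(46 - 1) mod 6 = 3, so u[46] = u[4] = 9.

9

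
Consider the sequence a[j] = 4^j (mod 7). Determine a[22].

Listing terms: a[1] = 4,  a[2] = 2,  a[3] = 1,  a[4] = 4.
Since a[4] = a[1] = 4, the sequence is periodic with period 3.
So a[22] = a[1 + ((22-1) mod 3)] = a[1] = 4.

4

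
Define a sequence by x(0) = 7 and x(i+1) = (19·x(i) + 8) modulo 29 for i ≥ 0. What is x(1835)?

Computing terms: x(0) = 7; x(1) = 25; x(2) = 19; x(3) = 21; x(4) = 1; x(5) = 27; x(6) = 28; x(7) = 18; x(8) = 2; x(9) = 17; x(10) = 12; x(11) = 4; x(12) = 26; x(13) = 9; x(14) = 5; x(15) = 16; x(16) = 22; x(17) = 20; x(18) = 11; x(19) = 14; x(20) = 13; x(21) = 23; x(22) = 10; x(23) = 24; x(24) = 0; x(25) = 8; x(26) = 15; x(27) = 3; x(28) = 7.
The sequence repeats with period 28.
So x(1835) = x(0 + ((1835-0) mod 28)) = x(15) = 16.

16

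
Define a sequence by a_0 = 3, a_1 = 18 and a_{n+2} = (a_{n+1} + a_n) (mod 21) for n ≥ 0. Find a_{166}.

12

We have a_0 = 3,  a_1 = 18,  a_2 = 0,  a_3 = 18,  a_4 = 18,  a_5 = 15,  a_6 = 12,  a_7 = 6,  a_8 = 18,  a_9 = 3,  a_{10} = 0,  a_{11} = 3,  a_{12} = 3,  a_{13} = 6,  a_{14} = 9,  a_{15} = 15,  a_{16} = 3,  a_{17} = 18.
Since (a_{16}, a_{17}) = (a_0, a_1) = (3, 18) (two consecutive terms determine the rest), the sequence is periodic with period 16.
(166 - 0) mod 16 = 6, so a_{166} = a_6 = 12.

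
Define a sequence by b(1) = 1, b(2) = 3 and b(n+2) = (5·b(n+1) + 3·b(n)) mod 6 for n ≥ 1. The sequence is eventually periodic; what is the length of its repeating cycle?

Computing terms: b(1) = 1; b(2) = 3; b(3) = 0; b(4) = 3; b(5) = 3; b(6) = 0.
Since (b(5), b(6)) = (b(2), b(3)) = (3, 0) (two consecutive terms determine the rest), the sequence is eventually periodic: after a pre-period of length 1 it cycles with period 3.

3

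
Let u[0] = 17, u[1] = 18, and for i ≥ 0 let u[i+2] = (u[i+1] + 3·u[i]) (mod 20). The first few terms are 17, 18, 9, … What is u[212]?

17

We have u[0] = 17, u[1] = 18, u[2] = 9, u[3] = 3, u[4] = 10, u[5] = 19, u[6] = 9, u[7] = 6, u[8] = 13, u[9] = 11, u[10] = 10, u[11] = 3, u[12] = 13, u[13] = 2, u[14] = 1, u[15] = 7, u[16] = 10, u[17] = 11, u[18] = 1, u[19] = 14, u[20] = 17, u[21] = 19, u[22] = 10, u[23] = 7, u[24] = 17, u[25] = 18.
Since (u[24], u[25]) = (u[0], u[1]) = (17, 18) (two consecutive terms determine the rest), the sequence is periodic with period 24.
So u[212] = u[0 + ((212-0) mod 24)] = u[20] = 17.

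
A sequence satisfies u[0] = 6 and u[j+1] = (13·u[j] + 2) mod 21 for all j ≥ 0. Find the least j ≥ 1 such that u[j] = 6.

6

Computing terms: u[0] = 6; u[1] = 17; u[2] = 13; u[3] = 3; u[4] = 20; u[5] = 10; u[6] = 6.
Since u[6] = u[0] = 6, the sequence is periodic with period 6.
The value 6 next appears (with j ≥ 1) at u[6].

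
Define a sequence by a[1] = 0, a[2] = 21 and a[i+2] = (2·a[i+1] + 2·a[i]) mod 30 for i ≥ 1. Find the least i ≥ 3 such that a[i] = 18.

We have a[1] = 0; a[2] = 21; a[3] = 12; a[4] = 6; a[5] = 6; a[6] = 24; a[7] = 0; a[8] = 18; a[9] = 6; a[10] = 18; a[11] = 18; a[12] = 12; a[13] = 0; a[14] = 24; a[15] = 18; a[16] = 24; a[17] = 24; a[18] = 6; a[19] = 0; a[20] = 12; a[21] = 24; a[22] = 12; a[23] = 12; a[24] = 18; a[25] = 0; a[26] = 6; a[27] = 12; a[28] = 6.
Since (a[27], a[28]) = (a[3], a[4]) = (12, 6) (two consecutive terms determine the rest), the sequence is eventually periodic: after a pre-period of length 2 it cycles with period 24.
The value 18 first appears (with i ≥ 3) at a[8].

8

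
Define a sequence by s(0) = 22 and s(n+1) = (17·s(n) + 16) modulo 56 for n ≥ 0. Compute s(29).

30

Computing terms: s(0) = 22,  s(1) = 54,  s(2) = 38,  s(3) = 46,  s(4) = 14,  s(5) = 30,  s(6) = 22.
Since s(6) = s(0) = 22, the sequence is periodic with period 6.
(29 - 0) mod 6 = 5, so s(29) = s(5) = 30.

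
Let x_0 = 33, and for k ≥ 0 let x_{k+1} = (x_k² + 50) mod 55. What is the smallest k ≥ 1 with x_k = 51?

4

We have x_0 = 33,  x_1 = 39,  x_2 = 31,  x_3 = 21,  x_4 = 51,  x_5 = 11,  x_6 = 6,  x_7 = 31.
Since x_7 = x_2 = 31, the sequence is eventually periodic: after a pre-period of length 2 it cycles with period 5.
The value 51 first appears (with k ≥ 1) at x_4.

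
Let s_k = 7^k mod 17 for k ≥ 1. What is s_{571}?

14

We have s_1 = 7,  s_2 = 15,  s_3 = 3,  s_4 = 4,  s_5 = 11,  s_6 = 9,  s_7 = 12,  s_8 = 16,  s_9 = 10,  s_{10} = 2,  s_{11} = 14,  s_{12} = 13,  s_{13} = 6,  s_{14} = 8,  s_{15} = 5,  s_{16} = 1,  s_{17} = 7.
Since s_{17} = s_1 = 7, the sequence is periodic with period 16.
(571 - 1) mod 16 = 10, so s_{571} = s_{11} = 14.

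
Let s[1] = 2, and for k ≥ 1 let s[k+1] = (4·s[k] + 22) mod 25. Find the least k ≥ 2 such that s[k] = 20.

10

Listing terms: s[1] = 2, s[2] = 5, s[3] = 17, s[4] = 15, s[5] = 7, s[6] = 0, s[7] = 22, s[8] = 10, s[9] = 12, s[10] = 20, s[11] = 2.
Since s[11] = s[1] = 2, the sequence is periodic with period 10.
The value 20 first appears (with k ≥ 2) at s[10].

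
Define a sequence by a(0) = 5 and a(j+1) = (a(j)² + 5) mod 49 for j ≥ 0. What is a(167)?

a(0) = 5, a(1) = 30, a(2) = 23, a(3) = 44, a(4) = 30.
Since a(4) = a(1) = 30, the sequence is eventually periodic: after a pre-period of length 1 it cycles with period 3.
For j ≥ 1, a(j) depends only on (j - 1) mod 3. (167 - 1) mod 3 = 1, so a(167) = a(2) = 23.

23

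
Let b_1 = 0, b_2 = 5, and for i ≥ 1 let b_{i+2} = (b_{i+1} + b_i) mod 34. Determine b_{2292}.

9

b_1 = 0,  b_2 = 5,  b_3 = 5,  b_4 = 10,  b_5 = 15,  b_6 = 25,  b_7 = 6,  b_8 = 31,  b_9 = 3,  b_{10} = 0,  b_{11} = 3,  b_{12} = 3,  b_{13} = 6,  b_{14} = 9,  b_{15} = 15,  b_{16} = 24,  b_{17} = 5,  b_{18} = 29,  b_{19} = 0,  b_{20} = 29,  b_{21} = 29,  b_{22} = 24,  b_{23} = 19,  b_{24} = 9,  b_{25} = 28,  b_{26} = 3,  b_{27} = 31,  b_{28} = 0,  b_{29} = 31,  b_{30} = 31,  b_{31} = 28,  b_{32} = 25,  b_{33} = 19,  b_{34} = 10,  b_{35} = 29,  b_{36} = 5,  b_{37} = 0,  b_{38} = 5.
Since (b_{37}, b_{38}) = (b_1, b_2) = (0, 5) (two consecutive terms determine the rest), the sequence is periodic with period 36.
(2292 - 1) mod 36 = 23, so b_{2292} = b_{24} = 9.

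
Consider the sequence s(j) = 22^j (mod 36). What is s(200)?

16

Listing terms: s(1) = 22,  s(2) = 16,  s(3) = 28,  s(4) = 4,  s(5) = 16.
Since s(5) = s(2) = 16, the sequence is eventually periodic: after a pre-period of length 1 it cycles with period 3.
For j ≥ 2, s(j) depends only on (j - 2) mod 3. (200 - 2) mod 3 = 0, so s(200) = s(2) = 16.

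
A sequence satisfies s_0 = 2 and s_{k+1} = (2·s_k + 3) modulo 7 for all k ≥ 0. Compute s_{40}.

0

Computing terms: s_0 = 2; s_1 = 0; s_2 = 3; s_3 = 2.
Since s_3 = s_0 = 2, the sequence is periodic with period 3.
So s_{40} = s_{0 + ((40-0) mod 3)} = s_1 = 0.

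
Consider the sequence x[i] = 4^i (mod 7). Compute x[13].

4

Computing terms: x[0] = 1, x[1] = 4, x[2] = 2, x[3] = 1.
The sequence repeats with period 3.
So x[13] = x[0 + ((13-0) mod 3)] = x[1] = 4.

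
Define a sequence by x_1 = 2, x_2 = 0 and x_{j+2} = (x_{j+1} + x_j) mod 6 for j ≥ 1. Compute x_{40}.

4

x_1 = 2, x_2 = 0, x_3 = 2, x_4 = 2, x_5 = 4, x_6 = 0, x_7 = 4, x_8 = 4, x_9 = 2, x_{10} = 0.
Since (x_9, x_{10}) = (x_1, x_2) = (2, 0) (two consecutive terms determine the rest), the sequence is periodic with period 8.
(40 - 1) mod 8 = 7, so x_{40} = x_8 = 4.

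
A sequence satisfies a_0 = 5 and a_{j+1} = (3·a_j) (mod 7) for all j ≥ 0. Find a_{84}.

5

Computing terms: a_0 = 5,  a_1 = 1,  a_2 = 3,  a_3 = 2,  a_4 = 6,  a_5 = 4,  a_6 = 5.
The sequence repeats with period 6.
So a_{84} = a_{0 + ((84-0) mod 6)} = a_0 = 5.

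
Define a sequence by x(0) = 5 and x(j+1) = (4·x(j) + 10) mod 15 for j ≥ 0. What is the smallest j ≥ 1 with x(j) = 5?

We have x(0) = 5, x(1) = 0, x(2) = 10, x(3) = 5.
The sequence repeats with period 3.
The value 5 next appears (with j ≥ 1) at x(3).

3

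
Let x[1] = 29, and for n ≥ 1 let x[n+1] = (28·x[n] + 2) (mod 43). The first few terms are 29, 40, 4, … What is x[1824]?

x[1] = 29,  x[2] = 40,  x[3] = 4,  x[4] = 28,  x[5] = 12,  x[6] = 37,  x[7] = 6,  x[8] = 41,  x[9] = 32,  x[10] = 38,  x[11] = 34,  x[12] = 8,  x[13] = 11,  x[14] = 9,  x[15] = 39,  x[16] = 19,  x[17] = 18,  x[18] = 33,  x[19] = 23,  x[20] = 1,  x[21] = 30,  x[22] = 25,  x[23] = 14,  x[24] = 7,  x[25] = 26,  x[26] = 42,  x[27] = 17,  x[28] = 5,  x[29] = 13,  x[30] = 22,  x[31] = 16,  x[32] = 20,  x[33] = 3,  x[34] = 0,  x[35] = 2,  x[36] = 15,  x[37] = 35,  x[38] = 36,  x[39] = 21,  x[40] = 31,  x[41] = 10,  x[42] = 24,  x[43] = 29.
Since x[43] = x[1] = 29, the sequence is periodic with period 42.
So x[1824] = x[1 + ((1824-1) mod 42)] = x[18] = 33.

33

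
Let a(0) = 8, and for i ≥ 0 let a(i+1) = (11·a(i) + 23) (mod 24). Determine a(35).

We have a(0) = 8,  a(1) = 15,  a(2) = 20,  a(3) = 3,  a(4) = 8.
Since a(4) = a(0) = 8, the sequence is periodic with period 4.
(35 - 0) mod 4 = 3, so a(35) = a(3) = 3.

3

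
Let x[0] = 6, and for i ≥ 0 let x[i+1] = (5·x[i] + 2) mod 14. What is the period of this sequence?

Listing terms: x[0] = 6; x[1] = 4; x[2] = 8; x[3] = 0; x[4] = 2; x[5] = 12; x[6] = 6.
Since x[6] = x[0] = 6, the sequence is periodic with period 6.

6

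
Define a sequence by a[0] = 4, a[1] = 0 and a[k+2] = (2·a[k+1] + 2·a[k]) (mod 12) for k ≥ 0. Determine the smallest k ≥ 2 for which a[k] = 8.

a[0] = 4; a[1] = 0; a[2] = 8; a[3] = 4; a[4] = 0.
Since (a[3], a[4]) = (a[0], a[1]) = (4, 0) (two consecutive terms determine the rest), the sequence is periodic with period 3.
The value 8 first appears (with k ≥ 2) at a[2].

2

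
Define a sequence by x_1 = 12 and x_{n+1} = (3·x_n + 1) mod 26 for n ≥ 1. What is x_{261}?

8

x_1 = 12, x_2 = 11, x_3 = 8, x_4 = 25, x_5 = 24, x_6 = 21, x_7 = 12.
The sequence repeats with period 6.
(261 - 1) mod 6 = 2, so x_{261} = x_3 = 8.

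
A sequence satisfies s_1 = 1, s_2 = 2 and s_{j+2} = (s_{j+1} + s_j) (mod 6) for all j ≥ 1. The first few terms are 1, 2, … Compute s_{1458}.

Computing terms: s_1 = 1,  s_2 = 2,  s_3 = 3,  s_4 = 5,  s_5 = 2,  s_6 = 1,  s_7 = 3,  s_8 = 4,  s_9 = 1,  s_{10} = 5,  s_{11} = 0,  s_{12} = 5,  s_{13} = 5,  s_{14} = 4,  s_{15} = 3,  s_{16} = 1,  s_{17} = 4,  s_{18} = 5,  s_{19} = 3,  s_{20} = 2,  s_{21} = 5,  s_{22} = 1,  s_{23} = 0,  s_{24} = 1,  s_{25} = 1,  s_{26} = 2.
The sequence repeats with period 24.
So s_{1458} = s_{1 + ((1458-1) mod 24)} = s_{18} = 5.

5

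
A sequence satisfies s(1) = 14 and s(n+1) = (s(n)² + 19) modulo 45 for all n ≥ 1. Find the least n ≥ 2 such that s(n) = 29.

3

We have s(1) = 14; s(2) = 35; s(3) = 29; s(4) = 5; s(5) = 44; s(6) = 20; s(7) = 14.
Since s(7) = s(1) = 14, the sequence is periodic with period 6.
The value 29 first appears (with n ≥ 2) at s(3).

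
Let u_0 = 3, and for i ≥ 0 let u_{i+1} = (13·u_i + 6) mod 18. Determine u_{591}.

We have u_0 = 3,  u_1 = 9,  u_2 = 15,  u_3 = 3.
Since u_3 = u_0 = 3, the sequence is periodic with period 3.
(591 - 0) mod 3 = 0, so u_{591} = u_0 = 3.

3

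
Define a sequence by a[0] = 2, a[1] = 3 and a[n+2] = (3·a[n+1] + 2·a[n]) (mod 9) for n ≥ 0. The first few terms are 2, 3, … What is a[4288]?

8

a[0] = 2,  a[1] = 3,  a[2] = 4,  a[3] = 0,  a[4] = 8,  a[5] = 6,  a[6] = 7,  a[7] = 6,  a[8] = 5,  a[9] = 0,  a[10] = 1,  a[11] = 3,  a[12] = 2,  a[13] = 3.
The sequence repeats with period 12.
So a[4288] = a[0 + ((4288-0) mod 12)] = a[4] = 8.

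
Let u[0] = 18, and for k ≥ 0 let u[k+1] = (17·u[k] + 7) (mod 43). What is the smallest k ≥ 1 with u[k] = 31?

20

u[0] = 18; u[1] = 12; u[2] = 39; u[3] = 25; u[4] = 2; u[5] = 41; u[6] = 16; u[7] = 21; u[8] = 20; u[9] = 3; u[10] = 15; u[11] = 4; u[12] = 32; u[13] = 35; u[14] = 0; u[15] = 7; u[16] = 40; u[17] = 42; u[18] = 33; u[19] = 9; u[20] = 31; u[21] = 18.
Since u[21] = u[0] = 18, the sequence is periodic with period 21.
The value 31 first appears (with k ≥ 1) at u[20].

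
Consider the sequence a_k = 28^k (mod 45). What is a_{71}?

We have a_0 = 1, a_1 = 28, a_2 = 19, a_3 = 37, a_4 = 1.
Since a_4 = a_0 = 1, the sequence is periodic with period 4.
(71 - 0) mod 4 = 3, so a_{71} = a_3 = 37.

37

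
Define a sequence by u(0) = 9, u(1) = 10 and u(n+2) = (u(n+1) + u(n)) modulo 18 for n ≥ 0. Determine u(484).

12

We have u(0) = 9,  u(1) = 10,  u(2) = 1,  u(3) = 11,  u(4) = 12,  u(5) = 5,  u(6) = 17,  u(7) = 4,  u(8) = 3,  u(9) = 7,  u(10) = 10,  u(11) = 17,  u(12) = 9,  u(13) = 8,  u(14) = 17,  u(15) = 7,  u(16) = 6,  u(17) = 13,  u(18) = 1,  u(19) = 14,  u(20) = 15,  u(21) = 11,  u(22) = 8,  u(23) = 1,  u(24) = 9,  u(25) = 10.
Since (u(24), u(25)) = (u(0), u(1)) = (9, 10) (two consecutive terms determine the rest), the sequence is periodic with period 24.
(484 - 0) mod 24 = 4, so u(484) = u(4) = 12.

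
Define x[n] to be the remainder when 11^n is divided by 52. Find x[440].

Computing terms: x[1] = 11, x[2] = 17, x[3] = 31, x[4] = 29, x[5] = 7, x[6] = 25, x[7] = 15, x[8] = 9, x[9] = 47, x[10] = 49, x[11] = 19, x[12] = 1, x[13] = 11.
Since x[13] = x[1] = 11, the sequence is periodic with period 12.
So x[440] = x[1 + ((440-1) mod 12)] = x[8] = 9.

9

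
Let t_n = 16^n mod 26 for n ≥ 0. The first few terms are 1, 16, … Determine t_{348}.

14

We have t_0 = 1, t_1 = 16, t_2 = 22, t_3 = 14, t_4 = 16.
Since t_4 = t_1 = 16, the sequence is eventually periodic: after a pre-period of length 1 it cycles with period 3.
For n ≥ 1, t_n depends only on (n - 1) mod 3. (348 - 1) mod 3 = 2, so t_{348} = t_3 = 14.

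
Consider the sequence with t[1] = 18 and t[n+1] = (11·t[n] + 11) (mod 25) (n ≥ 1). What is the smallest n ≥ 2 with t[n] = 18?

Listing terms: t[1] = 18, t[2] = 9, t[3] = 10, t[4] = 21, t[5] = 17, t[6] = 23, t[7] = 14, t[8] = 15, t[9] = 1, t[10] = 22, t[11] = 3, t[12] = 19, t[13] = 20, t[14] = 6, t[15] = 2, t[16] = 8, t[17] = 24, t[18] = 0, t[19] = 11, t[20] = 7, t[21] = 13, t[22] = 4, t[23] = 5, t[24] = 16, t[25] = 12, t[26] = 18.
Since t[26] = t[1] = 18, the sequence is periodic with period 25.
The value 18 next appears (with n ≥ 2) at t[26].

26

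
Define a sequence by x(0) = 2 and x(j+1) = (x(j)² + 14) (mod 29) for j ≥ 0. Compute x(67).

Listing terms: x(0) = 2,  x(1) = 18,  x(2) = 19,  x(3) = 27,  x(4) = 18.
Since x(4) = x(1) = 18, the sequence is eventually periodic: after a pre-period of length 1 it cycles with period 3.
For j ≥ 1, x(j) depends only on (j - 1) mod 3. (67 - 1) mod 3 = 0, so x(67) = x(1) = 18.

18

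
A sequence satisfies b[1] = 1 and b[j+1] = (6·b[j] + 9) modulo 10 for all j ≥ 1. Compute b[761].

Computing terms: b[1] = 1, b[2] = 5, b[3] = 9, b[4] = 3, b[5] = 7, b[6] = 1.
The sequence repeats with period 5.
So b[761] = b[1 + ((761-1) mod 5)] = b[1] = 1.

1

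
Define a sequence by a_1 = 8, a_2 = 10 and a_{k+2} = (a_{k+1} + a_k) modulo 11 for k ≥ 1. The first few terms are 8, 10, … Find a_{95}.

2

Computing terms: a_1 = 8,  a_2 = 10,  a_3 = 7,  a_4 = 6,  a_5 = 2,  a_6 = 8,  a_7 = 10.
The sequence repeats with period 5.
So a_{95} = a_{1 + ((95-1) mod 5)} = a_5 = 2.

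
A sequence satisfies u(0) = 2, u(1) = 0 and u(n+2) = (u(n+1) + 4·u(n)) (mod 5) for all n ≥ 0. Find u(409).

0

Computing terms: u(0) = 2, u(1) = 0, u(2) = 3, u(3) = 3, u(4) = 0, u(5) = 2, u(6) = 2, u(7) = 0.
The sequence repeats with period 6.
So u(409) = u(0 + ((409-0) mod 6)) = u(1) = 0.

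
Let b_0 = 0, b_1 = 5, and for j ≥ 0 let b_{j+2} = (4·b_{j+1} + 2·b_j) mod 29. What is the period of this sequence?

We have b_0 = 0,  b_1 = 5,  b_2 = 20,  b_3 = 3,  b_4 = 23,  b_5 = 11,  b_6 = 3,  b_7 = 5,  b_8 = 26,  b_9 = 27,  b_{10} = 15,  b_{11} = 27,  b_{12} = 22,  b_{13} = 26,  b_{14} = 3,  b_{15} = 6,  b_{16} = 1,  b_{17} = 16,  b_{18} = 8,  b_{19} = 6,  b_{20} = 11,  b_{21} = 27,  b_{22} = 14,  b_{23} = 23,  b_{24} = 4,  b_{25} = 4,  b_{26} = 24,  b_{27} = 17,  b_{28} = 0,  b_{29} = 5.
Since (b_{28}, b_{29}) = (b_0, b_1) = (0, 5) (two consecutive terms determine the rest), the sequence is periodic with period 28.

28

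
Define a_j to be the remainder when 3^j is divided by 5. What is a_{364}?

a_0 = 1,  a_1 = 3,  a_2 = 4,  a_3 = 2,  a_4 = 1.
Since a_4 = a_0 = 1, the sequence is periodic with period 4.
(364 - 0) mod 4 = 0, so a_{364} = a_0 = 1.

1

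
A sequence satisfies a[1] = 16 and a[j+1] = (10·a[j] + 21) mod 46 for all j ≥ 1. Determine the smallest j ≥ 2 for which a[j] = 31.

Computing terms: a[1] = 16, a[2] = 43, a[3] = 37, a[4] = 23, a[5] = 21, a[6] = 1, a[7] = 31, a[8] = 9, a[9] = 19, a[10] = 27, a[11] = 15, a[12] = 33, a[13] = 29, a[14] = 35, a[15] = 3, a[16] = 5, a[17] = 25, a[18] = 41, a[19] = 17, a[20] = 7, a[21] = 45, a[22] = 11, a[23] = 39, a[24] = 43.
Since a[24] = a[2] = 43, the sequence is eventually periodic: after a pre-period of length 1 it cycles with period 22.
The value 31 first appears (with j ≥ 2) at a[7].

7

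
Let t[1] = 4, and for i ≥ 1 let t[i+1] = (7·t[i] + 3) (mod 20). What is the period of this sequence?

4

Computing terms: t[1] = 4, t[2] = 11, t[3] = 0, t[4] = 3, t[5] = 4.
The sequence repeats with period 4.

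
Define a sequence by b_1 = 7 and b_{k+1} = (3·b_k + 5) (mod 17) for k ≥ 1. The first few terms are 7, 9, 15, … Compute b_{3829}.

Computing terms: b_1 = 7,  b_2 = 9,  b_3 = 15,  b_4 = 16,  b_5 = 2,  b_6 = 11,  b_7 = 4,  b_8 = 0,  b_9 = 5,  b_{10} = 3,  b_{11} = 14,  b_{12} = 13,  b_{13} = 10,  b_{14} = 1,  b_{15} = 8,  b_{16} = 12,  b_{17} = 7.
Since b_{17} = b_1 = 7, the sequence is periodic with period 16.
(3829 - 1) mod 16 = 4, so b_{3829} = b_5 = 2.

2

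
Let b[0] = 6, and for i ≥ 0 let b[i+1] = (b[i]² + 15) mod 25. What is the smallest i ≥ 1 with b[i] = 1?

1

We have b[0] = 6,  b[1] = 1,  b[2] = 16,  b[3] = 21,  b[4] = 6.
The sequence repeats with period 4.
The value 1 first appears (with i ≥ 1) at b[1].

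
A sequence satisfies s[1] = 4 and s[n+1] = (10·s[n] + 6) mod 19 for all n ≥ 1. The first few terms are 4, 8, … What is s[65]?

16

We have s[1] = 4,  s[2] = 8,  s[3] = 10,  s[4] = 11,  s[5] = 2,  s[6] = 7,  s[7] = 0,  s[8] = 6,  s[9] = 9,  s[10] = 1,  s[11] = 16,  s[12] = 14,  s[13] = 13,  s[14] = 3,  s[15] = 17,  s[16] = 5,  s[17] = 18,  s[18] = 15,  s[19] = 4.
Since s[19] = s[1] = 4, the sequence is periodic with period 18.
So s[65] = s[1 + ((65-1) mod 18)] = s[11] = 16.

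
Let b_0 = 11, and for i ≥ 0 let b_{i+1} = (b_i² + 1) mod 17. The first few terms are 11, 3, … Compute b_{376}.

2

Computing terms: b_0 = 11, b_1 = 3, b_2 = 10, b_3 = 16, b_4 = 2, b_5 = 5, b_6 = 9, b_7 = 14, b_8 = 10.
Since b_8 = b_2 = 10, the sequence is eventually periodic: after a pre-period of length 2 it cycles with period 6.
For i ≥ 2, b_i depends only on (i - 2) mod 6. (376 - 2) mod 6 = 2, so b_{376} = b_4 = 2.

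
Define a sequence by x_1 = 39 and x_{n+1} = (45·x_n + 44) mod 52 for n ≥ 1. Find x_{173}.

47

Computing terms: x_1 = 39; x_2 = 31; x_3 = 35; x_4 = 7; x_5 = 47; x_6 = 27; x_7 = 11; x_8 = 19; x_9 = 15; x_{10} = 43; x_{11} = 3; x_{12} = 23; x_{13} = 39.
Since x_{13} = x_1 = 39, the sequence is periodic with period 12.
(173 - 1) mod 12 = 4, so x_{173} = x_5 = 47.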